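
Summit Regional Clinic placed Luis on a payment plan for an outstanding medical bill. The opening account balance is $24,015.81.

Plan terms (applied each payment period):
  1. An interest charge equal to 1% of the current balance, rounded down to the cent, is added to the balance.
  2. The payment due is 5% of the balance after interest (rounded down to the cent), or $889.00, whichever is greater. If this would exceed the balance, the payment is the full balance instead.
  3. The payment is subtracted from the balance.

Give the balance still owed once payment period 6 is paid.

Payment period 1: $24,015.81 +$240.15 interest = $24,255.96; pay $1,212.79 → $23,043.17
Payment period 2: $23,043.17 +$230.43 interest = $23,273.60; pay $1,163.68 → $22,109.92
Payment period 3: $22,109.92 +$221.09 interest = $22,331.01; pay $1,116.55 → $21,214.46
Payment period 4: $21,214.46 +$212.14 interest = $21,426.60; pay $1,071.33 → $20,355.27
Payment period 5: $20,355.27 +$203.55 interest = $20,558.82; pay $1,027.94 → $19,530.88
Payment period 6: $19,530.88 +$195.30 interest = $19,726.18; pay $986.30 → $18,739.88

$18,739.88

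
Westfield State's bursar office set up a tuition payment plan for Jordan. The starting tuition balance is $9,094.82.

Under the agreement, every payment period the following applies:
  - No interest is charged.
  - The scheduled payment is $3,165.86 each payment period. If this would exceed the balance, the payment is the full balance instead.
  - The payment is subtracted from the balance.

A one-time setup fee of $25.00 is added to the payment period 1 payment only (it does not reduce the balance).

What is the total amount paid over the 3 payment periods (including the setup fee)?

Payment period 1: opening $9,094.82; payment $3,165.86 (+ $25.00 fee); balance $5,928.96
Payment period 2: opening $5,928.96; payment $3,165.86; balance $2,763.10
Payment period 3: opening $2,763.10; payment $2,763.10; balance $0.00
Total paid: $9,119.82

$9,119.82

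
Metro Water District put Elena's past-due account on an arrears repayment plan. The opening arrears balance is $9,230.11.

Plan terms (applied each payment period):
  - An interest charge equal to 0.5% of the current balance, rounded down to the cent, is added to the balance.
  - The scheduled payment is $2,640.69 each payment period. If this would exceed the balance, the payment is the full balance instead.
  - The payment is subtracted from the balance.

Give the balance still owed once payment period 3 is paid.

$1,407.50

Payment period 1: opening $9,230.11; interest $46.15 → $9,276.26; payment $2,640.69; balance $6,635.57
Payment period 2: opening $6,635.57; interest $33.17 → $6,668.74; payment $2,640.69; balance $4,028.05
Payment period 3: opening $4,028.05; interest $20.14 → $4,048.19; payment $2,640.69; balance $1,407.50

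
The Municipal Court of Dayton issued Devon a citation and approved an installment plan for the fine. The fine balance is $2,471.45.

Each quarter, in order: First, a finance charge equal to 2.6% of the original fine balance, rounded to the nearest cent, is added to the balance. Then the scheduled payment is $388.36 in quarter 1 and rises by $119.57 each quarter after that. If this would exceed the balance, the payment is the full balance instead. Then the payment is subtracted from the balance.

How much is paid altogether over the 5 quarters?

$2,792.75

# | Opening | Interest | Payment | End bal
1 | $2,471.45 | $64.26 | $388.36 | $2,147.35
2 | $2,147.35 | $64.26 | $507.93 | $1,703.68
3 | $1,703.68 | $64.26 | $627.50 | $1,140.44
4 | $1,140.44 | $64.26 | $747.07 | $457.63
5 | $457.63 | $64.26 | $521.89 | $0.00
Total paid: $2,792.75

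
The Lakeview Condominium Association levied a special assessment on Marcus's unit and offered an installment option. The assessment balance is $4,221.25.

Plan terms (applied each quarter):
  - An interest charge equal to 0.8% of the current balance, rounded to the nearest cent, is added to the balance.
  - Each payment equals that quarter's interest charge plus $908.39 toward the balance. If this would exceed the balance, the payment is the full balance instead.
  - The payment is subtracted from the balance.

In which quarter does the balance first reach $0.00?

Quarter 1: opening $4,221.25; interest $33.77 → $4,255.02; payment $942.16; balance $3,312.86
Quarter 2: opening $3,312.86; interest $26.50 → $3,339.36; payment $934.89; balance $2,404.47
Quarter 3: opening $2,404.47; interest $19.24 → $2,423.71; payment $927.63; balance $1,496.08
Quarter 4: opening $1,496.08; interest $11.97 → $1,508.05; payment $920.36; balance $587.69
Quarter 5: opening $587.69; interest $4.70 → $592.39; payment $592.39; balance $0.00
Balance reaches $0.00 in quarter 5.

5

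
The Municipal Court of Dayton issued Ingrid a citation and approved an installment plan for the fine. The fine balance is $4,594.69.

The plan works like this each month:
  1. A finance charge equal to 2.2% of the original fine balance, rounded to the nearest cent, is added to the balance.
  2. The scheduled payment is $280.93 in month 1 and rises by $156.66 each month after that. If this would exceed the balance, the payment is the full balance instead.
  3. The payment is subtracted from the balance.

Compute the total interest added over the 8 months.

Month 1: $4,594.69 +$101.08 interest = $4,695.77; pay $280.93 → $4,414.84
Month 2: $4,414.84 +$101.08 interest = $4,515.92; pay $437.59 → $4,078.33
Month 3: $4,078.33 +$101.08 interest = $4,179.41; pay $594.25 → $3,585.16
Month 4: $3,585.16 +$101.08 interest = $3,686.24; pay $750.91 → $2,935.33
Month 5: $2,935.33 +$101.08 interest = $3,036.41; pay $907.57 → $2,128.84
Month 6: $2,128.84 +$101.08 interest = $2,229.92; pay $1,064.23 → $1,165.69
Month 7: $1,165.69 +$101.08 interest = $1,266.77; pay $1,220.89 → $45.88
Month 8: $45.88 +$101.08 interest = $146.96; pay $146.96 → $0.00
Total interest: $101.08 + $101.08 + $101.08 + $101.08 + $101.08 + $101.08 + $101.08 + $101.08 = $808.64

$808.64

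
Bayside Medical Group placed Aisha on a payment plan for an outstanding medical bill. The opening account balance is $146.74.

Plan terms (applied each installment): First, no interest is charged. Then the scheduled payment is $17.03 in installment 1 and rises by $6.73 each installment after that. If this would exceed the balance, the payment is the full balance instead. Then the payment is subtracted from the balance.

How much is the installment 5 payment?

Installment 1: opening $146.74; payment $17.03; balance $129.71
Installment 2: opening $129.71; payment $23.76; balance $105.95
Installment 3: opening $105.95; payment $30.49; balance $75.46
Installment 4: opening $75.46; payment $37.22; balance $38.24
Installment 5: opening $38.24; payment $38.24; balance $0.00

$38.24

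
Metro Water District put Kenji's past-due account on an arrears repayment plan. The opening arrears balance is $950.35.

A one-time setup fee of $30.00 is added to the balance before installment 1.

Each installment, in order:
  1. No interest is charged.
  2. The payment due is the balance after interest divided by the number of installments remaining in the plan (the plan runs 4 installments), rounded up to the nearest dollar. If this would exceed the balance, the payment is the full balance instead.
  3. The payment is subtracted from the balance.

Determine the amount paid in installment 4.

$244.35

Installment 1: $980.35 − $246.00 → $734.35
Installment 2: $734.35 − $245.00 → $489.35
Installment 3: $489.35 − $245.00 → $244.35
Installment 4: $244.35 − $244.35 → $0.00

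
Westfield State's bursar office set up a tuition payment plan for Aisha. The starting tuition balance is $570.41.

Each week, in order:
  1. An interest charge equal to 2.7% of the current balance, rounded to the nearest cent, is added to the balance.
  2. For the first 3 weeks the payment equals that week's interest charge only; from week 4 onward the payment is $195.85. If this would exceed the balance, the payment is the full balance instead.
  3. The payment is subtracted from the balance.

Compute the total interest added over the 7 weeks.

Week 1: opening $570.41; interest $15.40 → $585.81; payment $15.40; balance $570.41
Week 2: opening $570.41; interest $15.40 → $585.81; payment $15.40; balance $570.41
Week 3: opening $570.41; interest $15.40 → $585.81; payment $15.40; balance $570.41
Week 4: opening $570.41; interest $15.40 → $585.81; payment $195.85; balance $389.96
Week 5: opening $389.96; interest $10.53 → $400.49; payment $195.85; balance $204.64
Week 6: opening $204.64; interest $5.53 → $210.17; payment $195.85; balance $14.32
Week 7: opening $14.32; interest $0.39 → $14.71; payment $14.71; balance $0.00
Total interest: $15.40 + $15.40 + $15.40 + $15.40 + $10.53 + $5.53 + $0.39 = $78.05

$78.05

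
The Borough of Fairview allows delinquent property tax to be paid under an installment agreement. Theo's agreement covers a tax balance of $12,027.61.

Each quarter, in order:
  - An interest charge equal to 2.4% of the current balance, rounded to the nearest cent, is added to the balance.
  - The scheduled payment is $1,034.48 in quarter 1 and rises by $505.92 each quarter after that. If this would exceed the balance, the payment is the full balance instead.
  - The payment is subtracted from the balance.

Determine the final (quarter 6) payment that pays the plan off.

Quarter 1: $12,027.61 +$288.66 interest = $12,316.27; pay $1,034.48 → $11,281.79
Quarter 2: $11,281.79 +$270.76 interest = $11,552.55; pay $1,540.40 → $10,012.15
Quarter 3: $10,012.15 +$240.29 interest = $10,252.44; pay $2,046.32 → $8,206.12
Quarter 4: $8,206.12 +$196.95 interest = $8,403.07; pay $2,552.24 → $5,850.83
Quarter 5: $5,850.83 +$140.42 interest = $5,991.25; pay $3,058.16 → $2,933.09
Quarter 6: $2,933.09 +$70.39 interest = $3,003.48; pay $3,003.48 → $0.00

$3,003.48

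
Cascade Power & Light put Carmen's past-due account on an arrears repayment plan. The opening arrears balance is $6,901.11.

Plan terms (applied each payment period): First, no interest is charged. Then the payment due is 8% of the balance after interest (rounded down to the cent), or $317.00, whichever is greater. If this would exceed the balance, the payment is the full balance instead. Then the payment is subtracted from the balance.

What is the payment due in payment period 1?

$552.08

Payment period 1: $6,901.11 − $552.08 → $6,349.03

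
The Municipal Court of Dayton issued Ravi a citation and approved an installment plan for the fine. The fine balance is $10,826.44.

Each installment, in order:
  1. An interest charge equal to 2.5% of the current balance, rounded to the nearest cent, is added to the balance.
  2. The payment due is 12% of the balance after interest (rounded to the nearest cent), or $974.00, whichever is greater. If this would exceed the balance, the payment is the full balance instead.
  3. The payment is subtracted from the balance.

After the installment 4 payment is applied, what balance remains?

Installment 1: $10,826.44 +$270.66 interest = $11,097.10; pay $1,331.65 → $9,765.45
Installment 2: $9,765.45 +$244.14 interest = $10,009.59; pay $1,201.15 → $8,808.44
Installment 3: $8,808.44 +$220.21 interest = $9,028.65; pay $1,083.44 → $7,945.21
Installment 4: $7,945.21 +$198.63 interest = $8,143.84; pay $977.26 → $7,166.58

$7,166.58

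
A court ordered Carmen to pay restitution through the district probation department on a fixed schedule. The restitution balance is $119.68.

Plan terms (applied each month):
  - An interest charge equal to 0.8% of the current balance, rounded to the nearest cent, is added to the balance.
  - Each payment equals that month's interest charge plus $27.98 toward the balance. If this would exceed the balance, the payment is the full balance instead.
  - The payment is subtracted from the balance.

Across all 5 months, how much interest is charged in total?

$2.55

Month 1: opening $119.68; interest $0.96 → $120.64; payment $28.94; balance $91.70
Month 2: opening $91.70; interest $0.73 → $92.43; payment $28.71; balance $63.72
Month 3: opening $63.72; interest $0.51 → $64.23; payment $28.49; balance $35.74
Month 4: opening $35.74; interest $0.29 → $36.03; payment $28.27; balance $7.76
Month 5: opening $7.76; interest $0.06 → $7.82; payment $7.82; balance $0.00
Total interest: $0.96 + $0.73 + $0.51 + $0.29 + $0.06 = $2.55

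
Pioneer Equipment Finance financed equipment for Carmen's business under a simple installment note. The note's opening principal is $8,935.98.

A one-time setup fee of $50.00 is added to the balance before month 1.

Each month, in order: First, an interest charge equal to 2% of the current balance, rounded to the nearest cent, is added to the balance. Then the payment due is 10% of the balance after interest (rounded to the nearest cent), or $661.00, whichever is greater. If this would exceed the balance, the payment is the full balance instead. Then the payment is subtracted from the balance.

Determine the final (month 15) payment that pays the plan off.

Month 1: $8,985.98 +$179.72 interest = $9,165.70; pay $916.57 → $8,249.13
Month 2: $8,249.13 +$164.98 interest = $8,414.11; pay $841.41 → $7,572.70
Month 3: $7,572.70 +$151.45 interest = $7,724.15; pay $772.42 → $6,951.73
Month 4: $6,951.73 +$139.03 interest = $7,090.76; pay $709.08 → $6,381.68
Month 5: $6,381.68 +$127.63 interest = $6,509.31; pay $661.00 → $5,848.31
Month 6: $5,848.31 +$116.97 interest = $5,965.28; pay $661.00 → $5,304.28
Month 7: $5,304.28 +$106.09 interest = $5,410.37; pay $661.00 → $4,749.37
Month 8: $4,749.37 +$94.99 interest = $4,844.36; pay $661.00 → $4,183.36
Month 9: $4,183.36 +$83.67 interest = $4,267.03; pay $661.00 → $3,606.03
Month 10: $3,606.03 +$72.12 interest = $3,678.15; pay $661.00 → $3,017.15
Month 11: $3,017.15 +$60.34 interest = $3,077.49; pay $661.00 → $2,416.49
Month 12: $2,416.49 +$48.33 interest = $2,464.82; pay $661.00 → $1,803.82
Month 13: $1,803.82 +$36.08 interest = $1,839.90; pay $661.00 → $1,178.90
Month 14: $1,178.90 +$23.58 interest = $1,202.48; pay $661.00 → $541.48
Month 15: $541.48 +$10.83 interest = $552.31; pay $552.31 → $0.00

$552.31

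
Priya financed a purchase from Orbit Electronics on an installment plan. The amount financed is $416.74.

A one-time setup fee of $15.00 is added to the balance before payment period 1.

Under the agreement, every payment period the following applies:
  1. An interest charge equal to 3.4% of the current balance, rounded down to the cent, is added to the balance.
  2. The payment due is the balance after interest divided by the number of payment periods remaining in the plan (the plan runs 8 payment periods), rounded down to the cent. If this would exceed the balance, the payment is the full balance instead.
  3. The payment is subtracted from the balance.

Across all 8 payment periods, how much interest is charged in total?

Payment period 1: opening $431.74; interest $14.67 → $446.41; payment $55.80; balance $390.61
Payment period 2: opening $390.61; interest $13.28 → $403.89; payment $57.69; balance $346.20
Payment period 3: opening $346.20; interest $11.77 → $357.97; payment $59.66; balance $298.31
Payment period 4: opening $298.31; interest $10.14 → $308.45; payment $61.69; balance $246.76
Payment period 5: opening $246.76; interest $8.38 → $255.14; payment $63.78; balance $191.36
Payment period 6: opening $191.36; interest $6.50 → $197.86; payment $65.95; balance $131.91
Payment period 7: opening $131.91; interest $4.48 → $136.39; payment $68.19; balance $68.20
Payment period 8: opening $68.20; interest $2.31 → $70.51; payment $70.51; balance $0.00
Total interest: $14.67 + $13.28 + $11.77 + $10.14 + $8.38 + $6.50 + $4.48 + $2.31 = $71.53

$71.53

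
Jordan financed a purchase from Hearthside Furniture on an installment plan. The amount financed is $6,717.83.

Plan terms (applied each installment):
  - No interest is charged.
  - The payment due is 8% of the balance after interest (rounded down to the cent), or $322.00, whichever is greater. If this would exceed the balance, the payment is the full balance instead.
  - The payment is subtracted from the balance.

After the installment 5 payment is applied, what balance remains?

# | Opening | Payment | End bal
1 | $6,717.83 | $537.42 | $6,180.41
2 | $6,180.41 | $494.43 | $5,685.98
3 | $5,685.98 | $454.87 | $5,231.11
4 | $5,231.11 | $418.48 | $4,812.63
5 | $4,812.63 | $385.01 | $4,427.62

$4,427.62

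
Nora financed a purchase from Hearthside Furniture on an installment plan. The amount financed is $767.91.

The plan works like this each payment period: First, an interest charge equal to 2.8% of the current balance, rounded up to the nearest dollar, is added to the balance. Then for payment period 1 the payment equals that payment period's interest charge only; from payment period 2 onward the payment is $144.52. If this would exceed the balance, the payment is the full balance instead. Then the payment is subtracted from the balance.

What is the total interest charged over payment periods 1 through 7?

$101.00

Payment period 1: opening $767.91; interest $22.00 → $789.91; payment $22.00; balance $767.91
Payment period 2: opening $767.91; interest $22.00 → $789.91; payment $144.52; balance $645.39
Payment period 3: opening $645.39; interest $19.00 → $664.39; payment $144.52; balance $519.87
Payment period 4: opening $519.87; interest $15.00 → $534.87; payment $144.52; balance $390.35
Payment period 5: opening $390.35; interest $11.00 → $401.35; payment $144.52; balance $256.83
Payment period 6: opening $256.83; interest $8.00 → $264.83; payment $144.52; balance $120.31
Payment period 7: opening $120.31; interest $4.00 → $124.31; payment $124.31; balance $0.00
Total interest: $22.00 + $22.00 + $19.00 + $15.00 + $11.00 + $8.00 + $4.00 = $101.00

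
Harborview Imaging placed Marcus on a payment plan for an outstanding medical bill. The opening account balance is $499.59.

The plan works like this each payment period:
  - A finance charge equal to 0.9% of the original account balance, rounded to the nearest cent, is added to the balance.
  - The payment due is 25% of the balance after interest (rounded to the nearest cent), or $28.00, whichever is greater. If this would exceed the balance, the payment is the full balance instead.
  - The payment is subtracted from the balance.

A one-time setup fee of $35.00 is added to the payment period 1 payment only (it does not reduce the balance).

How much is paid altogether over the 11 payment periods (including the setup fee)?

Payment period 1: opening $499.59; interest $4.50 → $504.09; payment $126.02 (+ $35.00 fee); balance $378.07
Payment period 2: opening $378.07; interest $4.50 → $382.57; payment $95.64; balance $286.93
Payment period 3: opening $286.93; interest $4.50 → $291.43; payment $72.86; balance $218.57
Payment period 4: opening $218.57; interest $4.50 → $223.07; payment $55.77; balance $167.30
Payment period 5: opening $167.30; interest $4.50 → $171.80; payment $42.95; balance $128.85
Payment period 6: opening $128.85; interest $4.50 → $133.35; payment $33.34; balance $100.01
Payment period 7: opening $100.01; interest $4.50 → $104.51; payment $28.00; balance $76.51
Payment period 8: opening $76.51; interest $4.50 → $81.01; payment $28.00; balance $53.01
Payment period 9: opening $53.01; interest $4.50 → $57.51; payment $28.00; balance $29.51
Payment period 10: opening $29.51; interest $4.50 → $34.01; payment $28.00; balance $6.01
Payment period 11: opening $6.01; interest $4.50 → $10.51; payment $10.51; balance $0.00
Total paid: $584.09

$584.09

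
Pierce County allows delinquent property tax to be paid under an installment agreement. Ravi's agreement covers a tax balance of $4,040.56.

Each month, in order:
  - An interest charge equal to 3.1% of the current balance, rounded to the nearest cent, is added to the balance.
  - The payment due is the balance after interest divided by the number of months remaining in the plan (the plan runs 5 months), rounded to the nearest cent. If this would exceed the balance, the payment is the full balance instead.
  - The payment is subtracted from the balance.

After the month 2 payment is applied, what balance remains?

# | Opening | Interest | Payment | End bal
1 | $4,040.56 | $125.26 | $833.16 | $3,332.66
2 | $3,332.66 | $103.31 | $858.99 | $2,576.98

$2,576.98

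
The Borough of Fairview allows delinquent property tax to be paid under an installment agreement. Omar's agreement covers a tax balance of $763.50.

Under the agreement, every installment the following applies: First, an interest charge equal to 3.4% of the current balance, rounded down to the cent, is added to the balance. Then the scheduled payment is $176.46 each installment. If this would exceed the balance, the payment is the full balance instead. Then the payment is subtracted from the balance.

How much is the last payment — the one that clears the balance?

$134.49

Installment 1: opening $763.50; interest $25.95 → $789.45; payment $176.46; balance $612.99
Installment 2: opening $612.99; interest $20.84 → $633.83; payment $176.46; balance $457.37
Installment 3: opening $457.37; interest $15.55 → $472.92; payment $176.46; balance $296.46
Installment 4: opening $296.46; interest $10.07 → $306.53; payment $176.46; balance $130.07
Installment 5: opening $130.07; interest $4.42 → $134.49; payment $134.49; balance $0.00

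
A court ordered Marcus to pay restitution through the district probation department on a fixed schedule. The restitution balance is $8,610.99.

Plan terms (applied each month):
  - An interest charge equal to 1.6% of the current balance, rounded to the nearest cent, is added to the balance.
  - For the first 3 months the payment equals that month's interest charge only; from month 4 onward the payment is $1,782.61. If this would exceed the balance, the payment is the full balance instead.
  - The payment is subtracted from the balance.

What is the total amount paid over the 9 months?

Month 1: $8,610.99 +$137.78 interest = $8,748.77; pay $137.78 → $8,610.99
Month 2: $8,610.99 +$137.78 interest = $8,748.77; pay $137.78 → $8,610.99
Month 3: $8,610.99 +$137.78 interest = $8,748.77; pay $137.78 → $8,610.99
Month 4: $8,610.99 +$137.78 interest = $8,748.77; pay $1,782.61 → $6,966.16
Month 5: $6,966.16 +$111.46 interest = $7,077.62; pay $1,782.61 → $5,295.01
Month 6: $5,295.01 +$84.72 interest = $5,379.73; pay $1,782.61 → $3,597.12
Month 7: $3,597.12 +$57.55 interest = $3,654.67; pay $1,782.61 → $1,872.06
Month 8: $1,872.06 +$29.95 interest = $1,902.01; pay $1,782.61 → $119.40
Month 9: $119.40 +$1.91 interest = $121.31; pay $121.31 → $0.00
Total paid: $9,447.70

$9,447.70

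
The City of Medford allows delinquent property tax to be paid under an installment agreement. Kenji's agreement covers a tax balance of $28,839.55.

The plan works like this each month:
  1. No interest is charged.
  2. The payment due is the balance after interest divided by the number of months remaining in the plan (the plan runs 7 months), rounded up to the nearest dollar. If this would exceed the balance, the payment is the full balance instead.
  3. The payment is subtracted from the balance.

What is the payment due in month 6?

$4,120.00

# | Opening | Payment | End bal
1 | $28,839.55 | $4,120.00 | $24,719.55
2 | $24,719.55 | $4,120.00 | $20,599.55
3 | $20,599.55 | $4,120.00 | $16,479.55
4 | $16,479.55 | $4,120.00 | $12,359.55
5 | $12,359.55 | $4,120.00 | $8,239.55
6 | $8,239.55 | $4,120.00 | $4,119.55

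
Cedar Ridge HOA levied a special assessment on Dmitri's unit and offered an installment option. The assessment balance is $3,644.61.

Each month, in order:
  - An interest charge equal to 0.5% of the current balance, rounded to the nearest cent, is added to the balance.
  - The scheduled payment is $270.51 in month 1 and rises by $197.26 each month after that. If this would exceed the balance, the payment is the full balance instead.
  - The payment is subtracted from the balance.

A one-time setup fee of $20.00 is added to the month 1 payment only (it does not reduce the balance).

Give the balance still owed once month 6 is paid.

Month 1: opening $3,644.61; interest $18.22 → $3,662.83; payment $270.51 (+ $20.00 fee); balance $3,392.32
Month 2: opening $3,392.32; interest $16.96 → $3,409.28; payment $467.77; balance $2,941.51
Month 3: opening $2,941.51; interest $14.71 → $2,956.22; payment $665.03; balance $2,291.19
Month 4: opening $2,291.19; interest $11.46 → $2,302.65; payment $862.29; balance $1,440.36
Month 5: opening $1,440.36; interest $7.20 → $1,447.56; payment $1,059.55; balance $388.01
Month 6: opening $388.01; interest $1.94 → $389.95; payment $389.95; balance $0.00

$0.00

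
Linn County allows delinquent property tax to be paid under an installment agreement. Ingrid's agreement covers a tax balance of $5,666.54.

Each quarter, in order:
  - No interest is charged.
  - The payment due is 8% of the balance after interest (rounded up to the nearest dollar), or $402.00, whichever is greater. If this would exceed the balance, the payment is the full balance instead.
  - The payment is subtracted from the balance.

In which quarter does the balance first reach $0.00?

14

Quarter 1: opening $5,666.54; payment $454.00; balance $5,212.54
Quarter 2: opening $5,212.54; payment $418.00; balance $4,794.54
Quarter 3: opening $4,794.54; payment $402.00; balance $4,392.54
Quarter 4: opening $4,392.54; payment $402.00; balance $3,990.54
Quarter 5: opening $3,990.54; payment $402.00; balance $3,588.54
Quarter 6: opening $3,588.54; payment $402.00; balance $3,186.54
Quarter 7: opening $3,186.54; payment $402.00; balance $2,784.54
Quarter 8: opening $2,784.54; payment $402.00; balance $2,382.54
Quarter 9: opening $2,382.54; payment $402.00; balance $1,980.54
Quarter 10: opening $1,980.54; payment $402.00; balance $1,578.54
Quarter 11: opening $1,578.54; payment $402.00; balance $1,176.54
Quarter 12: opening $1,176.54; payment $402.00; balance $774.54
Quarter 13: opening $774.54; payment $402.00; balance $372.54
Quarter 14: opening $372.54; payment $372.54; balance $0.00
Balance reaches $0.00 in quarter 14.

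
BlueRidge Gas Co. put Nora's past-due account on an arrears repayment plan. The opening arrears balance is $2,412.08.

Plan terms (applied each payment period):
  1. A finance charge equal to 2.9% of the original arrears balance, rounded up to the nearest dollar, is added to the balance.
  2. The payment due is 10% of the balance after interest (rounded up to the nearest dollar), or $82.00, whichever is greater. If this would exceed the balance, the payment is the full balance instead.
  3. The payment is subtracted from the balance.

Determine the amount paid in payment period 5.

$187.00

# | Opening | Interest | Payment | End bal
1 | $2,412.08 | $70.00 | $249.00 | $2,233.08
2 | $2,233.08 | $70.00 | $231.00 | $2,072.08
3 | $2,072.08 | $70.00 | $215.00 | $1,927.08
4 | $1,927.08 | $70.00 | $200.00 | $1,797.08
5 | $1,797.08 | $70.00 | $187.00 | $1,680.08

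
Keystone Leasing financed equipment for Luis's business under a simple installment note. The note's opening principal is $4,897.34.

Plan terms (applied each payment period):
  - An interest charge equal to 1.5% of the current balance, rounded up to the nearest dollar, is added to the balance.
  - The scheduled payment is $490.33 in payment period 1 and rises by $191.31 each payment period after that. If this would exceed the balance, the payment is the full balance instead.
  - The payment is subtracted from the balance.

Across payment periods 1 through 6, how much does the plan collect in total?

$5,188.34

Payment period 1: $4,897.34 +$74.00 interest = $4,971.34; pay $490.33 → $4,481.01
Payment period 2: $4,481.01 +$68.00 interest = $4,549.01; pay $681.64 → $3,867.37
Payment period 3: $3,867.37 +$59.00 interest = $3,926.37; pay $872.95 → $3,053.42
Payment period 4: $3,053.42 +$46.00 interest = $3,099.42; pay $1,064.26 → $2,035.16
Payment period 5: $2,035.16 +$31.00 interest = $2,066.16; pay $1,255.57 → $810.59
Payment period 6: $810.59 +$13.00 interest = $823.59; pay $823.59 → $0.00
Total paid: $5,188.34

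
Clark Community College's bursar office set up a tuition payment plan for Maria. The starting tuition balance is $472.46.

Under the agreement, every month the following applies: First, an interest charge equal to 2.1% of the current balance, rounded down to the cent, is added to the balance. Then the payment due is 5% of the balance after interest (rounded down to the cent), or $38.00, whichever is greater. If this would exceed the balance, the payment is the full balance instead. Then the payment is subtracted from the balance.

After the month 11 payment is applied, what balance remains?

$128.98

# | Opening | Interest | Payment | End bal
1 | $472.46 | $9.92 | $38.00 | $444.38
2 | $444.38 | $9.33 | $38.00 | $415.71
3 | $415.71 | $8.72 | $38.00 | $386.43
4 | $386.43 | $8.11 | $38.00 | $356.54
5 | $356.54 | $7.48 | $38.00 | $326.02
6 | $326.02 | $6.84 | $38.00 | $294.86
7 | $294.86 | $6.19 | $38.00 | $263.05
8 | $263.05 | $5.52 | $38.00 | $230.57
9 | $230.57 | $4.84 | $38.00 | $197.41
10 | $197.41 | $4.14 | $38.00 | $163.55
11 | $163.55 | $3.43 | $38.00 | $128.98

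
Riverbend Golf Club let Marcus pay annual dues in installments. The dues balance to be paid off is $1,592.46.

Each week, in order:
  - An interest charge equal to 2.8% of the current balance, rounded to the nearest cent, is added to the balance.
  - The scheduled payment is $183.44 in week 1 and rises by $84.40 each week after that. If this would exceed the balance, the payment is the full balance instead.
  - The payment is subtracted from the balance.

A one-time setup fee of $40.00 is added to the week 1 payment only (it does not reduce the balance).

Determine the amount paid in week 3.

Week 1: opening $1,592.46; interest $44.59 → $1,637.05; payment $183.44 (+ $40.00 fee); balance $1,453.61
Week 2: opening $1,453.61; interest $40.70 → $1,494.31; payment $267.84; balance $1,226.47
Week 3: opening $1,226.47; interest $34.34 → $1,260.81; payment $352.24; balance $908.57

$352.24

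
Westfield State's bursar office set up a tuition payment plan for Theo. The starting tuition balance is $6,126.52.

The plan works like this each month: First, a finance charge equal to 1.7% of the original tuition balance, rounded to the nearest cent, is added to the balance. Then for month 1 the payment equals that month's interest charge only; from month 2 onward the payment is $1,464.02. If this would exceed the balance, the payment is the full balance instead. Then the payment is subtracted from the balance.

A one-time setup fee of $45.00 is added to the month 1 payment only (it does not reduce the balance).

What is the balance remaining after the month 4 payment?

Month 1: $6,126.52 +$104.15 interest = $6,230.67; pay $104.15 (+ $45.00 fee) → $6,126.52
Month 2: $6,126.52 +$104.15 interest = $6,230.67; pay $1,464.02 → $4,766.65
Month 3: $4,766.65 +$104.15 interest = $4,870.80; pay $1,464.02 → $3,406.78
Month 4: $3,406.78 +$104.15 interest = $3,510.93; pay $1,464.02 → $2,046.91

$2,046.91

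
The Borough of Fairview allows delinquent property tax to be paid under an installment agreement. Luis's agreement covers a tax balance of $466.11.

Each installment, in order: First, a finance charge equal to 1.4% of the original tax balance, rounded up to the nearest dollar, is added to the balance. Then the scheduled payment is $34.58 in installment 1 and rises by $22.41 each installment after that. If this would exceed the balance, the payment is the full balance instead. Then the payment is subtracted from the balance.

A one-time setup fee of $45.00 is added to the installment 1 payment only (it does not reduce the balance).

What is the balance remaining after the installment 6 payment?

$0.00

# | Opening | Interest | Payment | Fee | End bal
1 | $466.11 | $7.00 | $34.58 | $45.00 | $438.53
2 | $438.53 | $7.00 | $56.99 | — | $388.54
3 | $388.54 | $7.00 | $79.40 | — | $316.14
4 | $316.14 | $7.00 | $101.81 | — | $221.33
5 | $221.33 | $7.00 | $124.22 | — | $104.11
6 | $104.11 | $7.00 | $111.11 | — | $0.00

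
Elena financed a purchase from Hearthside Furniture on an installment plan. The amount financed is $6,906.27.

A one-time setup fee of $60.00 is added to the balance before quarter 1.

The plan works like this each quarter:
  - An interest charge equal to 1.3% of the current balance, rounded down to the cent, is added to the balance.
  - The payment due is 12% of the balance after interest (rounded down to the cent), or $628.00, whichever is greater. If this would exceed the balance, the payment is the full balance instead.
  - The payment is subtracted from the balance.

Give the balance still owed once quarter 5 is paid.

Quarter 1: opening $6,966.27; interest $90.56 → $7,056.83; payment $846.81; balance $6,210.02
Quarter 2: opening $6,210.02; interest $80.73 → $6,290.75; payment $754.89; balance $5,535.86
Quarter 3: opening $5,535.86; interest $71.96 → $5,607.82; payment $672.93; balance $4,934.89
Quarter 4: opening $4,934.89; interest $64.15 → $4,999.04; payment $628.00; balance $4,371.04
Quarter 5: opening $4,371.04; interest $56.82 → $4,427.86; payment $628.00; balance $3,799.86

$3,799.86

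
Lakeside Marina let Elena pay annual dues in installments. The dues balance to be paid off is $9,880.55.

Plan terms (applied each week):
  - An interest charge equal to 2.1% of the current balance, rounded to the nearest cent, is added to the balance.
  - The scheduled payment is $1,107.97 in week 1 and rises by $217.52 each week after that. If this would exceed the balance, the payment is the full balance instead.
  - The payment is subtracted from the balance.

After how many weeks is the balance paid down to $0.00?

7

# | Opening | Interest | Payment | End bal
1 | $9,880.55 | $207.49 | $1,107.97 | $8,980.07
2 | $8,980.07 | $188.58 | $1,325.49 | $7,843.16
3 | $7,843.16 | $164.71 | $1,543.01 | $6,464.86
4 | $6,464.86 | $135.76 | $1,760.53 | $4,840.09
5 | $4,840.09 | $101.64 | $1,978.05 | $2,963.68
6 | $2,963.68 | $62.24 | $2,195.57 | $830.35
7 | $830.35 | $17.44 | $847.79 | $0.00
Balance reaches $0.00 in week 7.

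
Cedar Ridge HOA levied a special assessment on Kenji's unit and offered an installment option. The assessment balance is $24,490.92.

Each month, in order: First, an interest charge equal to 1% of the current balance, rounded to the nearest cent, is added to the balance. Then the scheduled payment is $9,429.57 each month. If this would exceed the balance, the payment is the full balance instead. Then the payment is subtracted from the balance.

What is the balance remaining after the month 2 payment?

$6,029.75

Month 1: opening $24,490.92; interest $244.91 → $24,735.83; payment $9,429.57; balance $15,306.26
Month 2: opening $15,306.26; interest $153.06 → $15,459.32; payment $9,429.57; balance $6,029.75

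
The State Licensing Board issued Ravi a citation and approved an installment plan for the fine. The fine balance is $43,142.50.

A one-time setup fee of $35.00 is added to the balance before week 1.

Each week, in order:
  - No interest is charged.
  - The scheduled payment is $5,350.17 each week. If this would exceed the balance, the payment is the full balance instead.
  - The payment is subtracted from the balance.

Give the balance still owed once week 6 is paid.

Week 1: opening $43,177.50; payment $5,350.17; balance $37,827.33
Week 2: opening $37,827.33; payment $5,350.17; balance $32,477.16
Week 3: opening $32,477.16; payment $5,350.17; balance $27,126.99
Week 4: opening $27,126.99; payment $5,350.17; balance $21,776.82
Week 5: opening $21,776.82; payment $5,350.17; balance $16,426.65
Week 6: opening $16,426.65; payment $5,350.17; balance $11,076.48

$11,076.48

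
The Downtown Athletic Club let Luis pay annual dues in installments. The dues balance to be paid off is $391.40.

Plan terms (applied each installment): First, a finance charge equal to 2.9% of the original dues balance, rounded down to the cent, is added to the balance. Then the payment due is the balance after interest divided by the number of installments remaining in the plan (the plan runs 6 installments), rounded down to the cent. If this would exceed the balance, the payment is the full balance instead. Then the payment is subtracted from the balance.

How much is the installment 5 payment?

Installment 1: $391.40 +$11.35 interest = $402.75; pay $67.12 → $335.63
Installment 2: $335.63 +$11.35 interest = $346.98; pay $69.39 → $277.59
Installment 3: $277.59 +$11.35 interest = $288.94; pay $72.23 → $216.71
Installment 4: $216.71 +$11.35 interest = $228.06; pay $76.02 → $152.04
Installment 5: $152.04 +$11.35 interest = $163.39; pay $81.69 → $81.70

$81.69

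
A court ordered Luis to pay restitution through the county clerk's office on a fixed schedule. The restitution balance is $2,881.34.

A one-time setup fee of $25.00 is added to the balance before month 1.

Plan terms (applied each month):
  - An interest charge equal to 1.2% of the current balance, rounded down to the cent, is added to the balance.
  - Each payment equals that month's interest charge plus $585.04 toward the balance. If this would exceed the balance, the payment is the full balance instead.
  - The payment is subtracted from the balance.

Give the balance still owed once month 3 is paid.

$1,151.22

# | Opening | Interest | Payment | End bal
1 | $2,906.34 | $34.87 | $619.91 | $2,321.30
2 | $2,321.30 | $27.85 | $612.89 | $1,736.26
3 | $1,736.26 | $20.83 | $605.87 | $1,151.22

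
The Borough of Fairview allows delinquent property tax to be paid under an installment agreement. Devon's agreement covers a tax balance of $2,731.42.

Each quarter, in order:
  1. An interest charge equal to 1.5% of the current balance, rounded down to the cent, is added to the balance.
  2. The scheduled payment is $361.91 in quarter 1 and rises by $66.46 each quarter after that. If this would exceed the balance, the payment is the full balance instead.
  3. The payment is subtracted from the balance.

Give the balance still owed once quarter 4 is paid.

Quarter 1: opening $2,731.42; interest $40.97 → $2,772.39; payment $361.91; balance $2,410.48
Quarter 2: opening $2,410.48; interest $36.15 → $2,446.63; payment $428.37; balance $2,018.26
Quarter 3: opening $2,018.26; interest $30.27 → $2,048.53; payment $494.83; balance $1,553.70
Quarter 4: opening $1,553.70; interest $23.30 → $1,577.00; payment $561.29; balance $1,015.71

$1,015.71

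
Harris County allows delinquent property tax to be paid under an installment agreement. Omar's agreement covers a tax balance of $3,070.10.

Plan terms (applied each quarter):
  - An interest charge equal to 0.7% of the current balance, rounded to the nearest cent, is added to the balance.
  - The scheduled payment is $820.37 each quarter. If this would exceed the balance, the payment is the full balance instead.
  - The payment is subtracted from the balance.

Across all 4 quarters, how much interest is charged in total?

$52.26

# | Opening | Interest | Payment | End bal
1 | $3,070.10 | $21.49 | $820.37 | $2,271.22
2 | $2,271.22 | $15.90 | $820.37 | $1,466.75
3 | $1,466.75 | $10.27 | $820.37 | $656.65
4 | $656.65 | $4.60 | $661.25 | $0.00
Total interest: $21.49 + $15.90 + $10.27 + $4.60 = $52.26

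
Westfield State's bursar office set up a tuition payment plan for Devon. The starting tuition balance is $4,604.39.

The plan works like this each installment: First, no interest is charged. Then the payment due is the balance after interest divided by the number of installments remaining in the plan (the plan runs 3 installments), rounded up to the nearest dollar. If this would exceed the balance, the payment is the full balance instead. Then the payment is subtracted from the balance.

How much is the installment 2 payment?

Installment 1: $4,604.39 − $1,535.00 → $3,069.39
Installment 2: $3,069.39 − $1,535.00 → $1,534.39

$1,535.00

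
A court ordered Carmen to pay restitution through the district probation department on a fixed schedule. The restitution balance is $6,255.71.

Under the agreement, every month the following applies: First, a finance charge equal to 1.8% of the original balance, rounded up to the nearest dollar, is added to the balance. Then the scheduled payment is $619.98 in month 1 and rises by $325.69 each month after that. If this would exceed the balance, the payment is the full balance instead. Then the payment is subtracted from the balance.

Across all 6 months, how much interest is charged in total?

# | Opening | Interest | Payment | End bal
1 | $6,255.71 | $113.00 | $619.98 | $5,748.73
2 | $5,748.73 | $113.00 | $945.67 | $4,916.06
3 | $4,916.06 | $113.00 | $1,271.36 | $3,757.70
4 | $3,757.70 | $113.00 | $1,597.05 | $2,273.65
5 | $2,273.65 | $113.00 | $1,922.74 | $463.91
6 | $463.91 | $113.00 | $576.91 | $0.00
Total interest: $113.00 + $113.00 + $113.00 + $113.00 + $113.00 + $113.00 = $678.00

$678.00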